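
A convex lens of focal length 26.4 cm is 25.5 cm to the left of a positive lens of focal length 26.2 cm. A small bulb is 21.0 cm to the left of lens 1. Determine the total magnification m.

m = -1.26

Lens 1: 1/d_i1 = 1/(26.4) − 1/(21.0) = -0.009740, so d_i1 = -102.7 cm; m₁ = −d_i1/d_o1 = +4.890.
d_o2 = 25.5 − (-102.7) = 128.2 cm.
Lens 2: 1/d_i2 = 1/(26.2) − 1/(128.2) = 0.03037, so d_i2 = 32.93 cm; m₂ = −d_i2/d_o2 = -0.2569.
m = m₁·m₂ = (+4.890)(-0.2569) = -1.26.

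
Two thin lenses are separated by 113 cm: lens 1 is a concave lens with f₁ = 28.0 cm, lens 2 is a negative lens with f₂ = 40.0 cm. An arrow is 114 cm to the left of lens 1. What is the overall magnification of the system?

m = +0.0449

f₁ = −28.0 cm (diverging).
Lens 1: 1/d_i1 = 1/(-28.0) − 1/(114) = -0.04449, so d_i1 = -22.48 cm; m₁ = −d_i1/d_o1 = +0.1972.
d_o2 = 113 − (-22.48) = 135.5 cm.
f₂ = −40.0 cm (diverging).
Lens 2: 1/d_i2 = 1/(-40.0) − 1/(135.5) = -0.03238, so d_i2 = -30.88 cm; m₂ = −d_i2/d_o2 = +0.2279.
m = m₁·m₂ = (+0.1972)(+0.2279) = +0.0449.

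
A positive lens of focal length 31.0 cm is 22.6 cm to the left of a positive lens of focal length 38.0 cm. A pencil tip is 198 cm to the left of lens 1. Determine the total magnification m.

Lens 1: 1/d_i1 = 1/(31.0) − 1/(198) = 0.02721, so d_i1 = 36.75 cm; m₁ = −d_i1/d_o1 = -0.1856.
d_o2 = 22.6 − (36.75) = -14.15 cm (virtual object).
Lens 2: 1/d_i2 = 1/(38.0) − 1/(-14.15) = 0.09699, so d_i2 = 10.31 cm; m₂ = −d_i2/d_o2 = +0.7287.
m = m₁·m₂ = (-0.1856)(+0.7287) = -0.135.

m = -0.135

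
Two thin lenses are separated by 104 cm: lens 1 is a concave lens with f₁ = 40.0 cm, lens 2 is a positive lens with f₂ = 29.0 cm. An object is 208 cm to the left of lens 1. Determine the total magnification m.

f₁ = −40.0 cm (diverging).
Lens 1: 1/d_i1 = 1/(-40.0) − 1/(208) = -0.02981, so d_i1 = -33.55 cm; m₁ = −d_i1/d_o1 = +0.1613.
d_o2 = 104 − (-33.55) = 137.6 cm.
Lens 2: 1/d_i2 = 1/(29.0) − 1/(137.6) = 0.02722, so d_i2 = 36.74 cm; m₂ = −d_i2/d_o2 = -0.2670.
m = m₁·m₂ = (+0.1613)(-0.2670) = -0.0431.

m = -0.0431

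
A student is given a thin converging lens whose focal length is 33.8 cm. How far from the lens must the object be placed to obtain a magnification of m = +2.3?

m = −d_i/d_o ⇒ d_i = −m·d_o.
1/f = 1/d_o + 1/d_i = 1/d_o − 1/(m·d_o) = (1 − 1/m)/d_o, so d_o = f(1 − 1/m) = (33.80)(1 − 1/(+2.3)) = 19.1 cm.

19.1 cm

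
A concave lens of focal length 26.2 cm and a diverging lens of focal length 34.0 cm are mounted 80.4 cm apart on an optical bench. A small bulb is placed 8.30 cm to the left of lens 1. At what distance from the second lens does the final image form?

Lens 1 is diverging, so f₁ = −26.2 cm.
Lens 1: 1/d_i1 = 1/f₁ − 1/d_o1 = 1/(-26.2) − 1/(8.30) = -0.1586, so d_i1 = -6.303 cm.
The intermediate image is 6.303 cm to the left of lens 1 (virtual), which is 80.4 − (-6.303) = 86.70 cm to the left of lens 2, so d_o2 = +86.70 cm.
Lens 2 is diverging, so f₂ = −34.0 cm.
Lens 2: 1/d_i2 = 1/f₂ − 1/d_o2 = 1/(-34.0) − 1/(86.70) = -0.04095, so d_i2 = -24.4 cm.
The final image is virtual, 24.4 cm to the left of lens 2 (overall magnification ≈ 0.21).

24.4 cm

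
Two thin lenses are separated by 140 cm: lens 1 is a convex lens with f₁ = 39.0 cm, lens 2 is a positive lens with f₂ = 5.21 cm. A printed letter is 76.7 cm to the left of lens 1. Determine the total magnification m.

Lens 1: 1/d_i1 = 1/(39.0) − 1/(76.7) = 0.01260, so d_i1 = 79.34 cm; m₁ = −d_i1/d_o1 = -1.034.
d_o2 = 140 − (79.34) = 60.66 cm.
Lens 2: 1/d_i2 = 1/(5.21) − 1/(60.66) = 0.1755, so d_i2 = 5.700 cm; m₂ = −d_i2/d_o2 = -0.09396.
m = m₁·m₂ = (-1.034)(-0.09396) = +0.0972.

m = +0.0972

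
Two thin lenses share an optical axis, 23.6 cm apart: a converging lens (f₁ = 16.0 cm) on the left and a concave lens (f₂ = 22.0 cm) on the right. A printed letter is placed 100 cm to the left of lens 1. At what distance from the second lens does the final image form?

3.77 cm

Lens 1: 1/d_i1 = 1/f₁ − 1/d_o1 = 1/(16.0) − 1/(100) = 0.05250, so d_i1 = 19.05 cm.
The intermediate image is 19.05 cm to the right of lens 1, which is 23.6 − (19.05) = 4.550 cm to the left of lens 2, so d_o2 = +4.550 cm.
Lens 2 is diverging, so f₂ = −22.0 cm.
Lens 2: 1/d_i2 = 1/f₂ − 1/d_o2 = 1/(-22.0) − 1/(4.550) = -0.2652, so d_i2 = -3.77 cm.
The final image is virtual, 3.77 cm to the left of lens 2 (overall magnification ≈ -0.16).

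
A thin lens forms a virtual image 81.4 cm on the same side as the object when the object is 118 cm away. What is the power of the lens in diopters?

P = -0.381 D

Virtual image ⇒ d_i = −81.4 cm.
1/f = 1/d_o + 1/d_i = 1/(118) + 1/(-81.4) = -0.003810 cm⁻¹.
f = -262.4 cm = -2.624 m, so P = 1/f = -0.381 D.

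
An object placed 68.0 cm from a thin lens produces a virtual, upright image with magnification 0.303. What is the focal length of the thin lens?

m = −d_i/d_o ⇒ d_i = −m·d_o = −(+0.303)·(68.0) = -20.60 cm.
1/f = 1/d_o + 1/d_i = 1/(68.0) + 1/(-20.60) = -0.03384, so f = -29.6 cm.
Since f is negative, the thin lens is diverging.

f = -29.6 cm (diverging)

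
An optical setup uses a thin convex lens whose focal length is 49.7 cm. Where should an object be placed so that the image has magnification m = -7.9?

56.0 cm

m = −d_i/d_o ⇒ d_i = −m·d_o.
1/f = 1/d_o + 1/d_i = 1/d_o − 1/(m·d_o) = (1 − 1/m)/d_o, so d_o = f(1 − 1/m) = (49.70)(1 − 1/(-7.9)) = 56.0 cm.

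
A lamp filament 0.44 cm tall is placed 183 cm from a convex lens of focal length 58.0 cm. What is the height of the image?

0.204 cm

1/d_i = 1/f − 1/d_o = 1/(58.00) − 1/(183) = 0.01178, so d_i = 84.91 cm.
m = −d_i/d_o = -0.4640.
|h_i| = |m|·h_o = 0.4640 × 0.44 = 0.204 cm. The image is real, inverted and reduced, on the far side of the lens.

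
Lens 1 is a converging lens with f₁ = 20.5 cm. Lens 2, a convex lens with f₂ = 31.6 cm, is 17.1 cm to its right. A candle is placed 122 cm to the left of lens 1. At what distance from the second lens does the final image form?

Lens 1: 1/d_i1 = 1/f₁ − 1/d_o1 = 1/(20.5) − 1/(122) = 0.04058, so d_i1 = 24.64 cm.
The intermediate image is 24.64 cm to the right of lens 1, which lies 7.540 cm to the right of lens 2 — a virtual object — so d_o2 = −7.540 cm.
Lens 2: 1/d_i2 = 1/f₂ − 1/d_o2 = 1/(31.6) − 1/(-7.540) = 0.1643, so d_i2 = 6.09 cm.
The final image is real, 6.09 cm to the right of lens 2 (overall magnification ≈ -0.16).

6.09 cm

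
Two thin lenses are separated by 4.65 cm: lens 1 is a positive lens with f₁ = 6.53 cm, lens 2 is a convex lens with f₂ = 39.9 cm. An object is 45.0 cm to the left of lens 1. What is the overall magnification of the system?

Lens 1: 1/d_i1 = 1/(6.53) − 1/(45.0) = 0.1309, so d_i1 = 7.638 cm; m₁ = −d_i1/d_o1 = -0.1697.
d_o2 = 4.65 − (7.638) = -2.988 cm (virtual object).
Lens 2: 1/d_i2 = 1/(39.9) − 1/(-2.988) = 0.3597, so d_i2 = 2.780 cm; m₂ = −d_i2/d_o2 = +0.9303.
m = m₁·m₂ = (-0.1697)(+0.9303) = -0.158.

m = -0.158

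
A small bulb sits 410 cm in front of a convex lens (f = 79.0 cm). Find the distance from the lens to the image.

Thin-lens equation: 1/s_i = 1/f − 1/s_o = 1/(79.00) − 1/(410) = 0.01266 − 0.002439 = 0.01022, so s_i = 97.9 cm.
The image is real, inverted and reduced, on the far side of the lens.

97.9 cm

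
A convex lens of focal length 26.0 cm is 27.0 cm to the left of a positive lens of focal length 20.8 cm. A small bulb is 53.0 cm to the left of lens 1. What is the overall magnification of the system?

m = -0.447

Lens 1: 1/d_i1 = 1/(26.0) − 1/(53.0) = 0.01959, so d_i1 = 51.04 cm; m₁ = −d_i1/d_o1 = -0.9630.
d_o2 = 27.0 − (51.04) = -24.04 cm (virtual object).
Lens 2: 1/d_i2 = 1/(20.8) − 1/(-24.04) = 0.08967, so d_i2 = 11.15 cm; m₂ = −d_i2/d_o2 = +0.4639.
m = m₁·m₂ = (-0.9630)(+0.4639) = -0.447.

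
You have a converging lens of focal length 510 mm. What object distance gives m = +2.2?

m = −d_i/d_o ⇒ d_i = −m·d_o.
1/f = 1/d_o + 1/d_i = 1/d_o − 1/(m·d_o) = (1 − 1/m)/d_o, so d_o = f(1 − 1/m) = (510.0)(1 − 1/(+2.2)) = 278 mm.

278 mm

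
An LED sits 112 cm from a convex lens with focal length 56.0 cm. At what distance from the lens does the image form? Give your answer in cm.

112 cm

Thin-lens equation: 1/s_i = 1/f − 1/s_o = 1/(56.00) − 1/(112) = 0.01786 − 0.008929 = 0.008929, so s_i = 112 cm.
The image is real, inverted and same size, on the far side of the lens.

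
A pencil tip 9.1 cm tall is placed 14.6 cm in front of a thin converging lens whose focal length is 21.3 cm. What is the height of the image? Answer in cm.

1/d_i = 1/f − 1/d_o = 1/(21.30) − 1/(14.6) = -0.02154, so d_i = -46.41 cm.
m = −d_i/d_o = +3.179.
|h_i| = |m|·h_o = 3.179 × 9.1 = 28.9 cm. The image is virtual, upright and enlarged, on the same side as the object.

28.9 cm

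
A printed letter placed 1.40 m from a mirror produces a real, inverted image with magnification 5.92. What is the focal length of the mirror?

m = −d_i/d_o ⇒ d_i = −m·d_o = −(-5.92)·(1.40) = 8.288 m.
1/f = 1/d_o + 1/d_i = 1/(1.40) + 1/(8.288) = 0.8349, so f = 1.20 m.
Since f is positive, the mirror is concave.

f = 1.20 m (concave)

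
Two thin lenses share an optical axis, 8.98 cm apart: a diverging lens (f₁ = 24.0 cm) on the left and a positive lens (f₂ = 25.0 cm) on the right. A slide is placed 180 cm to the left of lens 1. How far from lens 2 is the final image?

146 cm

Lens 1 is diverging, so f₁ = −24.0 cm.
Lens 1: 1/d_i1 = 1/f₁ − 1/d_o1 = 1/(-24.0) − 1/(180) = -0.04722, so d_i1 = -21.18 cm.
The intermediate image is 21.18 cm to the left of lens 1 (virtual), which is 8.98 − (-21.18) = 30.16 cm to the left of lens 2, so d_o2 = +30.16 cm.
Lens 2: 1/d_i2 = 1/f₂ − 1/d_o2 = 1/(25.0) − 1/(30.16) = 0.006844, so d_i2 = 146 cm.
The final image is real, 146 cm to the right of lens 2 (overall magnification ≈ -0.57).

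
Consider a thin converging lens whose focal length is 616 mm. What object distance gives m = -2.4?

873 mm

m = −d_i/d_o ⇒ d_i = −m·d_o.
1/f = 1/d_o + 1/d_i = 1/d_o − 1/(m·d_o) = (1 − 1/m)/d_o, so d_o = f(1 − 1/m) = (616.0)(1 − 1/(-2.4)) = 873 mm.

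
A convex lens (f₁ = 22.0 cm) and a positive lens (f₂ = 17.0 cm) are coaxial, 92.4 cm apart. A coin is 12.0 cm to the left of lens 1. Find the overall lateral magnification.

Lens 1: 1/d_i1 = 1/(22.0) − 1/(12.0) = -0.03788, so d_i1 = -26.40 cm; m₁ = −d_i1/d_o1 = +2.200.
d_o2 = 92.4 − (-26.40) = 118.8 cm.
Lens 2: 1/d_i2 = 1/(17.0) − 1/(118.8) = 0.05041, so d_i2 = 19.84 cm; m₂ = −d_i2/d_o2 = -0.1670.
m = m₁·m₂ = (+2.200)(-0.1670) = -0.367.

m = -0.367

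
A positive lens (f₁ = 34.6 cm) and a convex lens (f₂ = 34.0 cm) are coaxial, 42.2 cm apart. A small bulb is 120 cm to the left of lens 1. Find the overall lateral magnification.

m = -0.341

Lens 1: 1/d_i1 = 1/(34.6) − 1/(120) = 0.02057, so d_i1 = 48.62 cm; m₁ = −d_i1/d_o1 = -0.4052.
d_o2 = 42.2 − (48.62) = -6.420 cm (virtual object).
Lens 2: 1/d_i2 = 1/(34.0) − 1/(-6.420) = 0.1852, so d_i2 = 5.400 cm; m₂ = −d_i2/d_o2 = +0.8412.
m = m₁·m₂ = (-0.4052)(+0.8412) = -0.341.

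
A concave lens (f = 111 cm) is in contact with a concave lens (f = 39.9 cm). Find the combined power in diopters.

P₁ = 1/f₁ = 1/(-1.11 m) = -0.9009 D; P₂ = 1/f₂ = 1/(-0.399 m) = -2.506 D.
For thin lenses in contact, P = P₁ + P₂ = (-0.9009) + (-2.506) = -3.41 D.

P = -3.41 D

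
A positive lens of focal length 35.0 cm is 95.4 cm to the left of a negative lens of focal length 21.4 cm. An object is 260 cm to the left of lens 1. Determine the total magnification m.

m = -0.0436

Lens 1: 1/d_i1 = 1/(35.0) − 1/(260) = 0.02473, so d_i1 = 40.44 cm; m₁ = −d_i1/d_o1 = -0.1555.
d_o2 = 95.4 − (40.44) = 54.96 cm.
f₂ = −21.4 cm (diverging).
Lens 2: 1/d_i2 = 1/(-21.4) − 1/(54.96) = -0.06492, so d_i2 = -15.40 cm; m₂ = −d_i2/d_o2 = +0.2803.
m = m₁·m₂ = (-0.1555)(+0.2803) = -0.0436.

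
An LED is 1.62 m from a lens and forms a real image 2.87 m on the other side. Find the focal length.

Real image ⇒ d_i = +2.87 m.
1/f = 1/d_o + 1/d_i = 1/(1.62) + 1/(2.87) = 0.9657, so f = 1.04 m.
Since f is positive, the lens is converging.

f = 1.04 m (converging)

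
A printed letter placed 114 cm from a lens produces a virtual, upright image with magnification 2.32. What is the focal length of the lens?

m = −d_i/d_o ⇒ d_i = −m·d_o = −(+2.32)·(114) = -264.5 cm.
1/f = 1/d_o + 1/d_i = 1/(114) + 1/(-264.5) = 0.004991, so f = 200 cm.
Since f is positive, the lens is converging.

f = 200 cm (converging)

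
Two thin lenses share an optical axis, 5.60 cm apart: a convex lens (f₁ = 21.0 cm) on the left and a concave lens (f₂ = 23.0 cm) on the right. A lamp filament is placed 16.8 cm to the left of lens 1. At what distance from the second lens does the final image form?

Lens 1: 1/d_i1 = 1/f₁ − 1/d_o1 = 1/(21.0) − 1/(16.8) = -0.01190, so d_i1 = -84.00 cm.
The intermediate image is 84.00 cm to the left of lens 1 (virtual), which is 5.60 − (-84.00) = 89.60 cm to the left of lens 2, so d_o2 = +89.60 cm.
Lens 2 is diverging, so f₂ = −23.0 cm.
Lens 2: 1/d_i2 = 1/f₂ − 1/d_o2 = 1/(-23.0) − 1/(89.60) = -0.05464, so d_i2 = -18.3 cm.
The final image is virtual, 18.3 cm to the left of lens 2 (overall magnification ≈ 1.0).

18.3 cm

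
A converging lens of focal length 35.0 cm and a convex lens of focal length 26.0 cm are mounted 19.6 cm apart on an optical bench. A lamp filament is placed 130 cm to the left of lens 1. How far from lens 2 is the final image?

Lens 1: 1/d_i1 = 1/f₁ − 1/d_o1 = 1/(35.0) − 1/(130) = 0.02088, so d_i1 = 47.89 cm.
The intermediate image is 47.89 cm to the right of lens 1, which lies 28.29 cm to the right of lens 2 — a virtual object — so d_o2 = −28.29 cm.
Lens 2: 1/d_i2 = 1/f₂ − 1/d_o2 = 1/(26.0) − 1/(-28.29) = 0.07381, so d_i2 = 13.5 cm.
The final image is real, 13.5 cm to the right of lens 2 (overall magnification ≈ -0.18).

13.5 cm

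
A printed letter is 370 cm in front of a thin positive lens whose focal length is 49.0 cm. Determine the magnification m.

m = -0.153

1/d_i = 1/f − 1/d_o = 1/(49.00) − 1/(370) = 0.01771, so d_i = 56.48 cm.
m = −d_i/d_o = −(56.48)/(370) = -0.153.
The image is real, inverted and reduced, on the far side of the lens.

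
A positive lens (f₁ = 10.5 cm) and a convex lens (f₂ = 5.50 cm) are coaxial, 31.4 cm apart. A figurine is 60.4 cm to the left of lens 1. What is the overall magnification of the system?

Lens 1: 1/d_i1 = 1/(10.5) − 1/(60.4) = 0.07868, so d_i1 = 12.71 cm; m₁ = −d_i1/d_o1 = -0.2104.
d_o2 = 31.4 − (12.71) = 18.69 cm.
Lens 2: 1/d_i2 = 1/(5.50) − 1/(18.69) = 0.1283, so d_i2 = 7.793 cm; m₂ = −d_i2/d_o2 = -0.4170.
m = m₁·m₂ = (-0.2104)(-0.4170) = +0.0877.

m = +0.0877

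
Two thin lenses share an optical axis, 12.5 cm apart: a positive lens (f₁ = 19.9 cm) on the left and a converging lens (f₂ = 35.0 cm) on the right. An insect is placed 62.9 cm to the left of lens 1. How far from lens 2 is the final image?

Lens 1: 1/d_i1 = 1/f₁ − 1/d_o1 = 1/(19.9) − 1/(62.9) = 0.03435, so d_i1 = 29.11 cm.
The intermediate image is 29.11 cm to the right of lens 1, which lies 16.61 cm to the right of lens 2 — a virtual object — so d_o2 = −16.61 cm.
Lens 2: 1/d_i2 = 1/f₂ − 1/d_o2 = 1/(35.0) − 1/(-16.61) = 0.08878, so d_i2 = 11.3 cm.
The final image is real, 11.3 cm to the right of lens 2 (overall magnification ≈ -0.31).

11.3 cm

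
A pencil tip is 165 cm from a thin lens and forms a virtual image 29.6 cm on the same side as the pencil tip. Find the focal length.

f = -36.1 cm (diverging)

Virtual image ⇒ d_i = −29.6 cm.
1/f = 1/d_o + 1/d_i = 1/(165) + 1/(-29.6) = -0.02772, so f = -36.1 cm.
Since f is negative, the thin lens is diverging.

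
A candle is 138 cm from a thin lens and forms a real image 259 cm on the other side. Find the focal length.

Real image ⇒ d_i = +259 cm.
1/f = 1/d_o + 1/d_i = 1/(138) + 1/(259) = 0.01111, so f = 90.0 cm.
Since f is positive, the thin lens is converging.

f = 90.0 cm (converging)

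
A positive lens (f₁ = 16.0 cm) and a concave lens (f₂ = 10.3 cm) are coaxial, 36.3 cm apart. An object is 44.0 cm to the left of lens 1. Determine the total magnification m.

Lens 1: 1/d_i1 = 1/(16.0) − 1/(44.0) = 0.03977, so d_i1 = 25.14 cm; m₁ = −d_i1/d_o1 = -0.5714.
d_o2 = 36.3 − (25.14) = 11.16 cm.
f₂ = −10.3 cm (diverging).
Lens 2: 1/d_i2 = 1/(-10.3) − 1/(11.16) = -0.1867, so d_i2 = -5.356 cm; m₂ = −d_i2/d_o2 = +0.4800.
m = m₁·m₂ = (-0.5714)(+0.4800) = -0.274.

m = -0.274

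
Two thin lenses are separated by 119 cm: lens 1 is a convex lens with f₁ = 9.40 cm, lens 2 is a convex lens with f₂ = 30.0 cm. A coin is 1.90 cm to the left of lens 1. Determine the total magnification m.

m = -0.411

Lens 1: 1/d_i1 = 1/(9.40) − 1/(1.90) = -0.4199, so d_i1 = -2.381 cm; m₁ = −d_i1/d_o1 = +1.253.
d_o2 = 119 − (-2.381) = 121.4 cm.
Lens 2: 1/d_i2 = 1/(30.0) − 1/(121.4) = 0.02510, so d_i2 = 39.85 cm; m₂ = −d_i2/d_o2 = -0.3282.
m = m₁·m₂ = (+1.253)(-0.3282) = -0.411.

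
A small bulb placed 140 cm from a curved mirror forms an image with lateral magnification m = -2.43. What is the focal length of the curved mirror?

m = −d_i/d_o ⇒ d_i = −m·d_o = −(-2.43)·(140) = 340.2 cm.
1/f = 1/d_o + 1/d_i = 1/(140) + 1/(340.2) = 0.01008, so f = 99.2 cm.
Since f is positive, the curved mirror is concave.

f = 99.2 cm (concave)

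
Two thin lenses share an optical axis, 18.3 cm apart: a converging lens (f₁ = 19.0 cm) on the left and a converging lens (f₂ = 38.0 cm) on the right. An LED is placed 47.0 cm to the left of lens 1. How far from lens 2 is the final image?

10.0 cm

Lens 1: 1/d_i1 = 1/f₁ − 1/d_o1 = 1/(19.0) − 1/(47.0) = 0.03135, so d_i1 = 31.89 cm.
The intermediate image is 31.89 cm to the right of lens 1, which lies 13.59 cm to the right of lens 2 — a virtual object — so d_o2 = −13.59 cm.
Lens 2: 1/d_i2 = 1/f₂ − 1/d_o2 = 1/(38.0) − 1/(-13.59) = 0.09990, so d_i2 = 10.0 cm.
The final image is real, 10.0 cm to the right of lens 2 (overall magnification ≈ -0.50).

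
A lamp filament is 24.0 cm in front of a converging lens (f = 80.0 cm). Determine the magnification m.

1/d_i = 1/f − 1/d_o = 1/(80.00) − 1/(24.0) = -0.02917, so d_i = -34.29 cm.
m = −d_i/d_o = −(-34.29)/(24.0) = +1.43.
The image is virtual, upright and enlarged, on the same side as the object.

m = +1.43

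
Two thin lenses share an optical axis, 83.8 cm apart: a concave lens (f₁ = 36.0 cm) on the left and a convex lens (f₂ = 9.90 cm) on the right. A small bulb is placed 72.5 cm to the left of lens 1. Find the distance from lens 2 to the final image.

10.9 cm

Lens 1 is diverging, so f₁ = −36.0 cm.
Lens 1: 1/d_i1 = 1/f₁ − 1/d_o1 = 1/(-36.0) − 1/(72.5) = -0.04157, so d_i1 = -24.06 cm.
The intermediate image is 24.06 cm to the left of lens 1 (virtual), which is 83.8 − (-24.06) = 107.9 cm to the left of lens 2, so d_o2 = +107.9 cm.
Lens 2: 1/d_i2 = 1/f₂ − 1/d_o2 = 1/(9.90) − 1/(107.9) = 0.09174, so d_i2 = 10.9 cm.
The final image is real, 10.9 cm to the right of lens 2 (overall magnification ≈ -0.034).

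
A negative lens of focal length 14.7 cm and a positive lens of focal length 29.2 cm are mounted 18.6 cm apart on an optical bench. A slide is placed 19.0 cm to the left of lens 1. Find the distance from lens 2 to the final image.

340 cm

Lens 1 is diverging, so f₁ = −14.7 cm.
Lens 1: 1/d_i1 = 1/f₁ − 1/d_o1 = 1/(-14.7) − 1/(19.0) = -0.1207, so d_i1 = -8.288 cm.
The intermediate image is 8.288 cm to the left of lens 1 (virtual), which is 18.6 − (-8.288) = 26.89 cm to the left of lens 2, so d_o2 = +26.89 cm.
Lens 2: 1/d_i2 = 1/f₂ − 1/d_o2 = 1/(29.2) − 1/(26.89) = -0.002942, so d_i2 = -340 cm.
The final image is virtual, 340 cm to the left of lens 2 (overall magnification ≈ 5.5).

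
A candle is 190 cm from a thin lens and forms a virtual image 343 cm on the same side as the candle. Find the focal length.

Virtual image ⇒ d_i = −343 cm.
1/f = 1/d_o + 1/d_i = 1/(190) + 1/(-343) = 0.002348, so f = 426 cm.
Since f is positive, the thin lens is converging.

f = 426 cm (converging)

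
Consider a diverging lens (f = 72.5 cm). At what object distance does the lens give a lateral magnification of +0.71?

For a diverging lens, f = -72.5 cm.
m = −d_i/d_o ⇒ d_i = −m·d_o.
1/f = 1/d_o + 1/d_i = 1/d_o − 1/(m·d_o) = (1 − 1/m)/d_o, so d_o = f(1 − 1/m) = (-72.50)(1 − 1/(+0.71)) = 29.6 cm.

29.6 cm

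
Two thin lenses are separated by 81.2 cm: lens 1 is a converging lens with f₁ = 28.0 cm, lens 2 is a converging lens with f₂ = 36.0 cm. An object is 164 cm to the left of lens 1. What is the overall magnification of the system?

m = +0.648

Lens 1: 1/d_i1 = 1/(28.0) − 1/(164) = 0.02962, so d_i1 = 33.76 cm; m₁ = −d_i1/d_o1 = -0.2059.
d_o2 = 81.2 − (33.76) = 47.44 cm.
Lens 2: 1/d_i2 = 1/(36.0) − 1/(47.44) = 0.006699, so d_i2 = 149.3 cm; m₂ = −d_i2/d_o2 = -3.147.
m = m₁·m₂ = (-0.2059)(-3.147) = +0.648.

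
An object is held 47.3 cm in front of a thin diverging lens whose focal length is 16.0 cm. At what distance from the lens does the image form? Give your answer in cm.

12.0 cm

For a diverging lens, f = -16.0 cm.
Lens equation: 1/d_i = 1/f − 1/d_o = 1/(-16.00) − 1/(47.3) = -0.06250 − 0.02114 = -0.08364, so d_i = -12.0 cm.
The image is virtual, upright and reduced, on the same side as the object.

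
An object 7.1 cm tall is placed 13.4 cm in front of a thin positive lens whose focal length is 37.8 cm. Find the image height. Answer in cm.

1/d_i = 1/f − 1/d_o = 1/(37.80) − 1/(13.4) = -0.04817, so d_i = -20.76 cm.
m = −d_i/d_o = +1.549.
|h_i| = |m|·h_o = 1.549 × 7.1 = 11.0 cm. The image is virtual, upright and enlarged, on the same side as the object.

11.0 cm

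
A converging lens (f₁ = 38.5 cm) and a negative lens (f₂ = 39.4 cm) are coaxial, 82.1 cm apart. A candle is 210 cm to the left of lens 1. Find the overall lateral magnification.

Lens 1: 1/d_i1 = 1/(38.5) − 1/(210) = 0.02121, so d_i1 = 47.14 cm; m₁ = −d_i1/d_o1 = -0.2245.
d_o2 = 82.1 − (47.14) = 34.96 cm.
f₂ = −39.4 cm (diverging).
Lens 2: 1/d_i2 = 1/(-39.4) − 1/(34.96) = -0.05398, so d_i2 = -18.52 cm; m₂ = −d_i2/d_o2 = +0.5299.
m = m₁·m₂ = (-0.2245)(+0.5299) = -0.119.

m = -0.119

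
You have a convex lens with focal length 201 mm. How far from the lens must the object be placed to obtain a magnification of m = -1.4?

345 mm

m = −d_i/d_o ⇒ d_i = −m·d_o.
1/f = 1/d_o + 1/d_i = 1/d_o − 1/(m·d_o) = (1 − 1/m)/d_o, so d_o = f(1 − 1/m) = (201.0)(1 − 1/(-1.4)) = 345 mm.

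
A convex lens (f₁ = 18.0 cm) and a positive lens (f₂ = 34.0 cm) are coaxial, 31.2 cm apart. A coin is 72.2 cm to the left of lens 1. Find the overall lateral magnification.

Lens 1: 1/d_i1 = 1/(18.0) − 1/(72.2) = 0.04171, so d_i1 = 23.98 cm; m₁ = −d_i1/d_o1 = -0.3321.
d_o2 = 31.2 − (23.98) = 7.220 cm.
Lens 2: 1/d_i2 = 1/(34.0) − 1/(7.220) = -0.1091, so d_i2 = -9.167 cm; m₂ = −d_i2/d_o2 = +1.270.
m = m₁·m₂ = (-0.3321)(+1.270) = -0.422.

m = -0.422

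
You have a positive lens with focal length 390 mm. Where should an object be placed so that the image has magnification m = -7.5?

m = −d_i/d_o ⇒ d_i = −m·d_o.
1/f = 1/d_o + 1/d_i = 1/d_o − 1/(m·d_o) = (1 − 1/m)/d_o, so d_o = f(1 − 1/m) = (390.0)(1 − 1/(-7.5)) = 442 mm.

442 mm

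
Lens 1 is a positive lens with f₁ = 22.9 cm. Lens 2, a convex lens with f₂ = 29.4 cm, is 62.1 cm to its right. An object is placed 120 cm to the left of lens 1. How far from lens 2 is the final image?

Lens 1: 1/d_i1 = 1/f₁ − 1/d_o1 = 1/(22.9) − 1/(120) = 0.03533, so d_i1 = 28.30 cm.
The intermediate image is 28.30 cm to the right of lens 1, which is 62.1 − (28.30) = 33.80 cm to the left of lens 2, so d_o2 = +33.80 cm.
Lens 2: 1/d_i2 = 1/f₂ − 1/d_o2 = 1/(29.4) − 1/(33.80) = 0.004428, so d_i2 = 226 cm.
The final image is real, 226 cm to the right of lens 2 (overall magnification ≈ 1.6).

226 cm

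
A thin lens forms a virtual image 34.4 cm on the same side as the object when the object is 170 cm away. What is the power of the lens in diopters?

Virtual image ⇒ d_i = −34.4 cm.
1/f = 1/d_o + 1/d_i = 1/(170) + 1/(-34.4) = -0.02319 cm⁻¹.
f = -43.13 cm = -0.4313 m, so P = 1/f = -2.32 D.

P = -2.32 D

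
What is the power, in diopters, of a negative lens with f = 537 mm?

P = -1.86 D

For a negative lens, f = −537 mm.
f = -53.7 cm = -0.537 m.
P = 1/f = 1/(-0.537 m) = -1.86 D.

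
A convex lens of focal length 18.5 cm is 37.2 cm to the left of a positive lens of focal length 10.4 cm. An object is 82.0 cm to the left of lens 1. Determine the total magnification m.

Lens 1: 1/d_i1 = 1/(18.5) − 1/(82.0) = 0.04186, so d_i1 = 23.89 cm; m₁ = −d_i1/d_o1 = -0.2913.
d_o2 = 37.2 − (23.89) = 13.31 cm.
Lens 2: 1/d_i2 = 1/(10.4) − 1/(13.31) = 0.02102, so d_i2 = 47.57 cm; m₂ = −d_i2/d_o2 = -3.574.
m = m₁·m₂ = (-0.2913)(-3.574) = +1.04.

m = +1.04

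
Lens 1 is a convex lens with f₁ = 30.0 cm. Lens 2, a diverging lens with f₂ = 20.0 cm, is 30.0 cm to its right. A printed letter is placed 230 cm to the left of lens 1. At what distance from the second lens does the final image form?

5.81 cm

Lens 1: 1/d_i1 = 1/f₁ − 1/d_o1 = 1/(30.0) − 1/(230) = 0.02899, so d_i1 = 34.50 cm.
The intermediate image is 34.50 cm to the right of lens 1, which lies 4.500 cm to the right of lens 2 — a virtual object — so d_o2 = −4.500 cm.
Lens 2 is diverging, so f₂ = −20.0 cm.
Lens 2: 1/d_i2 = 1/f₂ − 1/d_o2 = 1/(-20.0) − 1/(-4.500) = 0.1722, so d_i2 = 5.81 cm.
The final image is real, 5.81 cm to the right of lens 2 (overall magnification ≈ -0.19).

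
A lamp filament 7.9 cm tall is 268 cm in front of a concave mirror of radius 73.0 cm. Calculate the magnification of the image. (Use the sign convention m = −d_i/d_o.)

f = R/2 = 73.0/2 = 36.50 cm.
1/d_i = 1/f − 1/d_o = 1/(36.50) − 1/(268) = 0.02367, so d_i = 42.25 cm.
m = −d_i/d_o = −(42.25)/(268) = -0.158.
The image is real, inverted and reduced, in front of the mirror.

m = -0.158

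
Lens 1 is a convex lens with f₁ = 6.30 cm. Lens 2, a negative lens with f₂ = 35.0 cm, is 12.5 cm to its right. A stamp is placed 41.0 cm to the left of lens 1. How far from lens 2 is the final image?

4.42 cm

Lens 1: 1/d_i1 = 1/f₁ − 1/d_o1 = 1/(6.30) − 1/(41.0) = 0.1343, so d_i1 = 7.444 cm.
The intermediate image is 7.444 cm to the right of lens 1, which is 12.5 − (7.444) = 5.056 cm to the left of lens 2, so d_o2 = +5.056 cm.
Lens 2 is diverging, so f₂ = −35.0 cm.
Lens 2: 1/d_i2 = 1/f₂ − 1/d_o2 = 1/(-35.0) − 1/(5.056) = -0.2264, so d_i2 = -4.42 cm.
The final image is virtual, 4.42 cm to the left of lens 2 (overall magnification ≈ -0.16).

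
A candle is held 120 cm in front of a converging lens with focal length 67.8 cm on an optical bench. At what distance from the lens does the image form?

Lens equation: 1/d_i = 1/f − 1/d_o = 1/(67.80) − 1/(120) = 0.01475 − 0.008333 = 0.006416, so d_i = 156 cm.
The image is real, inverted and enlarged, on the far side of the lens.

156 cm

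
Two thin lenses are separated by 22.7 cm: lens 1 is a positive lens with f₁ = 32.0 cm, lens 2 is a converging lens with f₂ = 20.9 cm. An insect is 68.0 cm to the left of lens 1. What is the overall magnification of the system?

Lens 1: 1/d_i1 = 1/(32.0) − 1/(68.0) = 0.01654, so d_i1 = 60.44 cm; m₁ = −d_i1/d_o1 = -0.8888.
d_o2 = 22.7 − (60.44) = -37.74 cm (virtual object).
Lens 2: 1/d_i2 = 1/(20.9) − 1/(-37.74) = 0.07434, so d_i2 = 13.45 cm; m₂ = −d_i2/d_o2 = +0.3564.
m = m₁·m₂ = (-0.8888)(+0.3564) = -0.317.

m = -0.317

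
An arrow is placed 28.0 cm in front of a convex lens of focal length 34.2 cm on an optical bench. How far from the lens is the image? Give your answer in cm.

Lens equation: 1/s_i = 1/f − 1/s_o = 1/(34.20) − 1/(28.0) = 0.02924 − 0.03571 = -0.006475, so s_i = -154 cm.
The image is virtual, upright and enlarged, on the same side as the object.

154 cm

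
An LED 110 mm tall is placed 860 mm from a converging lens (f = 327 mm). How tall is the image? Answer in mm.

1/d_i = 1/f − 1/d_o = 1/(327.0) − 1/(860) = 0.001895, so d_i = 527.6 mm.
m = −d_i/d_o = -0.6135.
|h_i| = |m|·h_o = 0.6135 × 110 = 67.5 mm. The image is real, inverted and reduced, on the far side of the lens.

67.5 mm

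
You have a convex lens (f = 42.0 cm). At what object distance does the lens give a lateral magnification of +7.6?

36.5 cm

m = −d_i/d_o ⇒ d_i = −m·d_o.
1/f = 1/d_o + 1/d_i = 1/d_o − 1/(m·d_o) = (1 − 1/m)/d_o, so d_o = f(1 − 1/m) = (42.00)(1 − 1/(+7.6)) = 36.5 cm.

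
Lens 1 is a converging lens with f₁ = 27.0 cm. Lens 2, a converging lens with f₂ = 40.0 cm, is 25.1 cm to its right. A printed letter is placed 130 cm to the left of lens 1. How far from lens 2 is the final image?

Lens 1: 1/d_i1 = 1/f₁ − 1/d_o1 = 1/(27.0) − 1/(130) = 0.02934, so d_i1 = 34.08 cm.
The intermediate image is 34.08 cm to the right of lens 1, which lies 8.980 cm to the right of lens 2 — a virtual object — so d_o2 = −8.980 cm.
Lens 2: 1/d_i2 = 1/f₂ − 1/d_o2 = 1/(40.0) − 1/(-8.980) = 0.1364, so d_i2 = 7.33 cm.
The final image is real, 7.33 cm to the right of lens 2 (overall magnification ≈ -0.21).

7.33 cm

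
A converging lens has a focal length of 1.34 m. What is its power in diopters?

P = 1/f = 1/(1.34 m) = +0.746 D.

P = +0.746 D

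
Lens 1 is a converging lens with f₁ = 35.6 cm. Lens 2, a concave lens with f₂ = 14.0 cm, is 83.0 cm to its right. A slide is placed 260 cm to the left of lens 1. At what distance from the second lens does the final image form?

Lens 1: 1/d_i1 = 1/f₁ − 1/d_o1 = 1/(35.6) − 1/(260) = 0.02424, so d_i1 = 41.25 cm.
The intermediate image is 41.25 cm to the right of lens 1, which is 83.0 − (41.25) = 41.75 cm to the left of lens 2, so d_o2 = +41.75 cm.
Lens 2 is diverging, so f₂ = −14.0 cm.
Lens 2: 1/d_i2 = 1/f₂ − 1/d_o2 = 1/(-14.0) − 1/(41.75) = -0.09538, so d_i2 = -10.5 cm.
The final image is virtual, 10.5 cm to the left of lens 2 (overall magnification ≈ -0.040).

10.5 cm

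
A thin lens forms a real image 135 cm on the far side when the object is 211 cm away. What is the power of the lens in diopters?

P = +1.21 D

d_i = +135 cm.
1/f = 1/d_o + 1/d_i = 1/(211) + 1/(135) = 0.01215 cm⁻¹.
f = 82.33 cm = 0.8233 m, so P = 1/f = +1.21 D.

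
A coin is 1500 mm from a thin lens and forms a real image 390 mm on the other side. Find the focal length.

f = 310 mm (converging)

Real image ⇒ d_i = +390 mm.
1/f = 1/d_o + 1/d_i = 1/(1500) + 1/(390) = 0.003231, so f = 310 mm.
Since f is positive, the thin lens is converging.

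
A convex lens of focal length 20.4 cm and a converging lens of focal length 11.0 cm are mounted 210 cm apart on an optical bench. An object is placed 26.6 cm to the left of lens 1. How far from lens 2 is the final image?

12.1 cm

Lens 1: 1/d_i1 = 1/f₁ − 1/d_o1 = 1/(20.4) − 1/(26.6) = 0.01143, so d_i1 = 87.52 cm.
The intermediate image is 87.52 cm to the right of lens 1, which is 210 − (87.52) = 122.5 cm to the left of lens 2, so d_o2 = +122.5 cm.
Lens 2: 1/d_i2 = 1/f₂ − 1/d_o2 = 1/(11.0) − 1/(122.5) = 0.08275, so d_i2 = 12.1 cm.
The final image is real, 12.1 cm to the right of lens 2 (overall magnification ≈ 0.32).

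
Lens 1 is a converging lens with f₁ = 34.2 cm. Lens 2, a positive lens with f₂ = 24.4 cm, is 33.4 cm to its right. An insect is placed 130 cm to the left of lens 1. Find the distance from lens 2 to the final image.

8.49 cm

Lens 1: 1/d_i1 = 1/f₁ − 1/d_o1 = 1/(34.2) − 1/(130) = 0.02155, so d_i1 = 46.41 cm.
The intermediate image is 46.41 cm to the right of lens 1, which lies 13.01 cm to the right of lens 2 — a virtual object — so d_o2 = −13.01 cm.
Lens 2: 1/d_i2 = 1/f₂ − 1/d_o2 = 1/(24.4) − 1/(-13.01) = 0.1178, so d_i2 = 8.49 cm.
The final image is real, 8.49 cm to the right of lens 2 (overall magnification ≈ -0.23).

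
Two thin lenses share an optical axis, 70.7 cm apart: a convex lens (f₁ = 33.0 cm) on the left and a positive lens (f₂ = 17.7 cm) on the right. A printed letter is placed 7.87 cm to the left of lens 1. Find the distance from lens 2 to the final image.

22.6 cm

Lens 1: 1/d_i1 = 1/f₁ − 1/d_o1 = 1/(33.0) − 1/(7.87) = -0.09676, so d_i1 = -10.33 cm.
The intermediate image is 10.33 cm to the left of lens 1 (virtual), which is 70.7 − (-10.33) = 81.03 cm to the left of lens 2, so d_o2 = +81.03 cm.
Lens 2: 1/d_i2 = 1/f₂ − 1/d_o2 = 1/(17.7) − 1/(81.03) = 0.04416, so d_i2 = 22.6 cm.
The final image is real, 22.6 cm to the right of lens 2 (overall magnification ≈ -0.37).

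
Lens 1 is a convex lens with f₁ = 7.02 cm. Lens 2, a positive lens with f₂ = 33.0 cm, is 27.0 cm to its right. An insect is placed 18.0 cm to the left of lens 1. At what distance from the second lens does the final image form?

Lens 1: 1/d_i1 = 1/f₁ − 1/d_o1 = 1/(7.02) − 1/(18.0) = 0.08689, so d_i1 = 11.51 cm.
The intermediate image is 11.51 cm to the right of lens 1, which is 27.0 − (11.51) = 15.49 cm to the left of lens 2, so d_o2 = +15.49 cm.
Lens 2: 1/d_i2 = 1/f₂ − 1/d_o2 = 1/(33.0) − 1/(15.49) = -0.03425, so d_i2 = -29.2 cm.
The final image is virtual, 29.2 cm to the left of lens 2 (overall magnification ≈ -1.2).

29.2 cm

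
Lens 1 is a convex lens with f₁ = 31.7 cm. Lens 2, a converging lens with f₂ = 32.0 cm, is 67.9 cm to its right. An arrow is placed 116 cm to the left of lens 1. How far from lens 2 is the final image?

Lens 1: 1/d_i1 = 1/f₁ − 1/d_o1 = 1/(31.7) − 1/(116) = 0.02293, so d_i1 = 43.62 cm.
The intermediate image is 43.62 cm to the right of lens 1, which is 67.9 − (43.62) = 24.28 cm to the left of lens 2, so d_o2 = +24.28 cm.
Lens 2: 1/d_i2 = 1/f₂ − 1/d_o2 = 1/(32.0) − 1/(24.28) = -0.009936, so d_i2 = -101 cm.
The final image is virtual, 101 cm to the left of lens 2 (overall magnification ≈ -1.6).

101 cm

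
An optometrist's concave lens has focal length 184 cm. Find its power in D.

P = -0.543 D

For a concave lens, f = −184 cm.
f = -184 cm = -1.84 m.
P = 1/f = 1/(-1.84 m) = -0.543 D.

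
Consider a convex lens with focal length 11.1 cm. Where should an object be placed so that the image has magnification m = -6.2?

m = −d_i/d_o ⇒ d_i = −m·d_o.
1/f = 1/d_o + 1/d_i = 1/d_o − 1/(m·d_o) = (1 − 1/m)/d_o, so d_o = f(1 − 1/m) = (11.10)(1 − 1/(-6.2)) = 12.9 cm.

12.9 cm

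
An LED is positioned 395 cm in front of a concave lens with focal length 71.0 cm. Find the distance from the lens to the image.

60.2 cm

For a concave lens, f = -71.0 cm.
Lens equation: 1/d_i = 1/f − 1/d_o = 1/(-71.00) − 1/(395) = -0.01408 − 0.002532 = -0.01662, so d_i = -60.2 cm.
The image is virtual, upright and reduced, on the same side as the object.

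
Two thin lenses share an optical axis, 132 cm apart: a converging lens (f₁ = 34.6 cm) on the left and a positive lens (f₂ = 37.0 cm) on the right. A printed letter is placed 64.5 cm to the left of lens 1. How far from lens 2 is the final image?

Lens 1: 1/d_i1 = 1/f₁ − 1/d_o1 = 1/(34.6) − 1/(64.5) = 0.01340, so d_i1 = 74.64 cm.
The intermediate image is 74.64 cm to the right of lens 1, which is 132 − (74.64) = 57.36 cm to the left of lens 2, so d_o2 = +57.36 cm.
Lens 2: 1/d_i2 = 1/f₂ − 1/d_o2 = 1/(37.0) − 1/(57.36) = 0.009593, so d_i2 = 104 cm.
The final image is real, 104 cm to the right of lens 2 (overall magnification ≈ 2.1).

104 cm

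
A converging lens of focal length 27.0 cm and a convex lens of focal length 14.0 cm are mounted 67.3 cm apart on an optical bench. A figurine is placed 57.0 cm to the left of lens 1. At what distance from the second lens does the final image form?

112 cm

Lens 1: 1/d_i1 = 1/f₁ − 1/d_o1 = 1/(27.0) − 1/(57.0) = 0.01949, so d_i1 = 51.30 cm.
The intermediate image is 51.30 cm to the right of lens 1, which is 67.3 − (51.30) = 16.00 cm to the left of lens 2, so d_o2 = +16.00 cm.
Lens 2: 1/d_i2 = 1/f₂ − 1/d_o2 = 1/(14.0) − 1/(16.00) = 0.008929, so d_i2 = 112 cm.
The final image is real, 112 cm to the right of lens 2 (overall magnification ≈ 6.3).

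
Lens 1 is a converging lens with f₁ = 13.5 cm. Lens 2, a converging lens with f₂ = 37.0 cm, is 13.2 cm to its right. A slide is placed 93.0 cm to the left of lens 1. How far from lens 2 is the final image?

2.42 cm

Lens 1: 1/d_i1 = 1/f₁ − 1/d_o1 = 1/(13.5) − 1/(93.0) = 0.06332, so d_i1 = 15.79 cm.
The intermediate image is 15.79 cm to the right of lens 1, which lies 2.590 cm to the right of lens 2 — a virtual object — so d_o2 = −2.590 cm.
Lens 2: 1/d_i2 = 1/f₂ − 1/d_o2 = 1/(37.0) − 1/(-2.590) = 0.4131, so d_i2 = 2.42 cm.
The final image is real, 2.42 cm to the right of lens 2 (overall magnification ≈ -0.16).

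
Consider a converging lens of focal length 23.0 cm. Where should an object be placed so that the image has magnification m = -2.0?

m = −d_i/d_o ⇒ d_i = −m·d_o.
1/f = 1/d_o + 1/d_i = 1/d_o − 1/(m·d_o) = (1 − 1/m)/d_o, so d_o = f(1 − 1/m) = (23.00)(1 − 1/(-2.0)) = 34.5 cm.

34.5 cm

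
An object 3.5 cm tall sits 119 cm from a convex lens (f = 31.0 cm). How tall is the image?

1/d_i = 1/f − 1/d_o = 1/(31.00) − 1/(119) = 0.02385, so d_i = 41.92 cm.
m = −d_i/d_o = -0.3523.
|h_i| = |m|·h_o = 0.3523 × 3.5 = 1.23 cm. The image is real, inverted and reduced, on the far side of the lens.

1.23 cm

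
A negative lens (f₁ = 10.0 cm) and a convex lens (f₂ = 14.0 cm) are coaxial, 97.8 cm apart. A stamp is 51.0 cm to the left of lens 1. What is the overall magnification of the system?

m = -0.0249

f₁ = −10.0 cm (diverging).
Lens 1: 1/d_i1 = 1/(-10.0) − 1/(51.0) = -0.1196, so d_i1 = -8.361 cm; m₁ = −d_i1/d_o1 = +0.1639.
d_o2 = 97.8 − (-8.361) = 106.2 cm.
Lens 2: 1/d_i2 = 1/(14.0) − 1/(106.2) = 0.06201, so d_i2 = 16.13 cm; m₂ = −d_i2/d_o2 = -0.1518.
m = m₁·m₂ = (+0.1639)(-0.1518) = -0.0249.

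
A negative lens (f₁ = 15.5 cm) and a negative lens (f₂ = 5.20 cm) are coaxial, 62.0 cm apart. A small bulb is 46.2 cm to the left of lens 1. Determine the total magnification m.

m = +0.0166

f₁ = −15.5 cm (diverging).
Lens 1: 1/d_i1 = 1/(-15.5) − 1/(46.2) = -0.08616, so d_i1 = -11.61 cm; m₁ = −d_i1/d_o1 = +0.2513.
d_o2 = 62.0 − (-11.61) = 73.61 cm.
f₂ = −5.20 cm (diverging).
Lens 2: 1/d_i2 = 1/(-5.20) − 1/(73.61) = -0.2059, so d_i2 = -4.857 cm; m₂ = −d_i2/d_o2 = +0.06598.
m = m₁·m₂ = (+0.2513)(+0.06598) = +0.0166.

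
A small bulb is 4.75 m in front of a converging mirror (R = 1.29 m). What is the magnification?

f = R/2 = 1.29/2 = 0.6450 m.
1/d_i = 1/f − 1/d_o = 1/(0.6450) − 1/(4.75) = 1.340, so d_i = 0.7463 m.
m = −d_i/d_o = −(0.7463)/(4.75) = -0.157.
The image is real, inverted and reduced, in front of the mirror.

m = -0.157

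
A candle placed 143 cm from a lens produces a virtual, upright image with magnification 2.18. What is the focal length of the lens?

f = 264 cm (converging)

m = −d_i/d_o ⇒ d_i = −m·d_o = −(+2.18)·(143) = -311.7 cm.
1/f = 1/d_o + 1/d_i = 1/(143) + 1/(-311.7) = 0.003785, so f = 264 cm.
Since f is positive, the lens is converging.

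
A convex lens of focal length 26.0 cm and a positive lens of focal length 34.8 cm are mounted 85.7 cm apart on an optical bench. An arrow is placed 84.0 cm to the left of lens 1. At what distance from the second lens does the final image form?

126 cm

Lens 1: 1/d_i1 = 1/f₁ − 1/d_o1 = 1/(26.0) − 1/(84.0) = 0.02656, so d_i1 = 37.66 cm.
The intermediate image is 37.66 cm to the right of lens 1, which is 85.7 − (37.66) = 48.04 cm to the left of lens 2, so d_o2 = +48.04 cm.
Lens 2: 1/d_i2 = 1/f₂ − 1/d_o2 = 1/(34.8) − 1/(48.04) = 0.007920, so d_i2 = 126 cm.
The final image is real, 126 cm to the right of lens 2 (overall magnification ≈ 1.2).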